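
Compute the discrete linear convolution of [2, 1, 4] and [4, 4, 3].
y[0] = 2×4 = 8; y[1] = 2×4 + 1×4 = 12; y[2] = 2×3 + 1×4 + 4×4 = 26; y[3] = 1×3 + 4×4 = 19; y[4] = 4×3 = 12

[8, 12, 26, 19, 12]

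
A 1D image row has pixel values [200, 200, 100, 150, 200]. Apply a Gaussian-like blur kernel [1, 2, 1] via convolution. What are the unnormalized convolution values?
Convolve image row [200, 200, 100, 150, 200] with kernel [1, 2, 1]: y[0] = 200×1 = 200; y[1] = 200×2 + 200×1 = 600; y[2] = 200×1 + 200×2 + 100×1 = 700; y[3] = 200×1 + 100×2 + 150×1 = 550; y[4] = 100×1 + 150×2 + 200×1 = 600; y[5] = 150×1 + 200×2 = 550; y[6] = 200×1 = 200 → [200, 600, 700, 550, 600, 550, 200]. Normalization factor = sum(kernel) = 4.

[200, 600, 700, 550, 600, 550, 200]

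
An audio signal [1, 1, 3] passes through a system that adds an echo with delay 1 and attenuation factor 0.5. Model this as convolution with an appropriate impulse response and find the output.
Direct-path + delayed-attenuated-path model → impulse response h = [1, 0.5] (1 at lag 0, 0.5 at lag 1). Output y[n] = x[n] + 0.5·x[n - 1] (with x[n] = 0 outside 0..2): y[0] = 1 + 0.5×0 = 1; y[1] = 1 + 0.5×1 = 1.5; y[2] = 3 + 0.5×1 = 3.5; y[3] = 0 + 0.5×3 = 1.5. So y = [1, 1.5, 3.5, 1.5]

[1, 1.5, 3.5, 1.5]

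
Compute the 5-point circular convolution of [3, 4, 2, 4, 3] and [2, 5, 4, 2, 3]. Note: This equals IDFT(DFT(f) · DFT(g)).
Either evaluate y[k] = Σ_j f[j]·g[(k-j) mod 5] directly, or use IDFT(DFT(f) · DFT(g)). y[0] = 3×2 + 4×3 + 2×2 + 4×4 + 3×5 = 53; y[1] = 3×5 + 4×2 + 2×3 + 4×2 + 3×4 = 49; y[2] = 3×4 + 4×5 + 2×2 + 4×3 + 3×2 = 54; y[3] = 3×2 + 4×4 + 2×5 + 4×2 + 3×3 = 49; y[4] = 3×3 + 4×2 + 2×4 + 4×5 + 3×2 = 51. Result: [53, 49, 54, 49, 51]

[53, 49, 54, 49, 51]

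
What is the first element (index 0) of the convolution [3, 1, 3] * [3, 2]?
Use y[k] = Σ_i a[i]·b[k-i] at k=0. y[0] = 3×3 = 9

9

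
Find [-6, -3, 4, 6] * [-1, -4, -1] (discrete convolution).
y[0] = -6×-1 = 6; y[1] = -6×-4 + -3×-1 = 27; y[2] = -6×-1 + -3×-4 + 4×-1 = 14; y[3] = -3×-1 + 4×-4 + 6×-1 = -19; y[4] = 4×-1 + 6×-4 = -28; y[5] = 6×-1 = -6

[6, 27, 14, -19, -28, -6]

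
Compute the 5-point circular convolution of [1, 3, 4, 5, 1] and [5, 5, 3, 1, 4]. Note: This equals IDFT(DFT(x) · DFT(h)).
Either evaluate y[k] = Σ_j x[j]·h[(k-j) mod 5] directly, or use IDFT(DFT(x) · DFT(h)). y[0] = 1×5 + 3×4 + 4×1 + 5×3 + 1×5 = 41; y[1] = 1×5 + 3×5 + 4×4 + 5×1 + 1×3 = 44; y[2] = 1×3 + 3×5 + 4×5 + 5×4 + 1×1 = 59; y[3] = 1×1 + 3×3 + 4×5 + 5×5 + 1×4 = 59; y[4] = 1×4 + 3×1 + 4×3 + 5×5 + 1×5 = 49. Result: [41, 44, 59, 59, 49]

[41, 44, 59, 59, 49]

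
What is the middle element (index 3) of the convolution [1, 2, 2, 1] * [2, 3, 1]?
Use y[k] = Σ_i a[i]·b[k-i] at k=3. y[3] = 2×1 + 2×3 + 1×2 = 10

10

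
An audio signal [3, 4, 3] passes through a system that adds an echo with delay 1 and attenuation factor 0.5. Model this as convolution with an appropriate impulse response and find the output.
Direct-path + delayed-attenuated-path model → impulse response h = [1, 0.5] (1 at lag 0, 0.5 at lag 1). Output y[n] = x[n] + 0.5·x[n - 1] (with x[n] = 0 outside 0..2): y[0] = 3 + 0.5×0 = 3; y[1] = 4 + 0.5×3 = 5.5; y[2] = 3 + 0.5×4 = 5.0; y[3] = 0 + 0.5×3 = 1.5. So y = [3, 5.5, 5.0, 1.5]

[3, 5.5, 5.0, 1.5]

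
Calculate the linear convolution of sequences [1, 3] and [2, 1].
y[0] = 1×2 = 2; y[1] = 1×1 + 3×2 = 7; y[2] = 3×1 = 3

[2, 7, 3]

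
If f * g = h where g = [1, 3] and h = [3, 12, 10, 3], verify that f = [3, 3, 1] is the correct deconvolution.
Forward-compute [3, 3, 1] * [1, 3]: h[0] = 3×1 = 3; h[1] = 3×3 + 3×1 = 12; h[2] = 3×3 + 1×1 = 10; h[3] = 1×3 = 3 → [3, 12, 10, 3]. Matches given h = [3, 12, 10, 3], so verified.

Verified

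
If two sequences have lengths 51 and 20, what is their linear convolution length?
Linear/full convolution length: m + n - 1 = 51 + 20 - 1 = 70

70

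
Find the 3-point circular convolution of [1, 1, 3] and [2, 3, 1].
Use y[k] = Σ_j s[j]·t[(k-j) mod 3]. y[0] = 1×2 + 1×1 + 3×3 = 12; y[1] = 1×3 + 1×2 + 3×1 = 8; y[2] = 1×1 + 1×3 + 3×2 = 10. Result: [12, 8, 10]

[12, 8, 10]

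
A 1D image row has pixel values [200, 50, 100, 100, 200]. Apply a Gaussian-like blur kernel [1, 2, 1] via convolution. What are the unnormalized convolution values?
Convolve image row [200, 50, 100, 100, 200] with kernel [1, 2, 1]: y[0] = 200×1 = 200; y[1] = 200×2 + 50×1 = 450; y[2] = 200×1 + 50×2 + 100×1 = 400; y[3] = 50×1 + 100×2 + 100×1 = 350; y[4] = 100×1 + 100×2 + 200×1 = 500; y[5] = 100×1 + 200×2 = 500; y[6] = 200×1 = 200 → [200, 450, 400, 350, 500, 500, 200]. Normalization factor = sum(kernel) = 4.

[200, 450, 400, 350, 500, 500, 200]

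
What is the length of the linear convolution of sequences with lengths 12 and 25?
Linear/full convolution length: m + n - 1 = 12 + 25 - 1 = 36

36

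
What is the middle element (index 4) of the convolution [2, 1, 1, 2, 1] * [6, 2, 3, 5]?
Use y[k] = Σ_i a[i]·b[k-i] at k=4. y[4] = 1×5 + 1×3 + 2×2 + 1×6 = 18

18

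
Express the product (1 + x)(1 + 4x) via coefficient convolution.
Ascending coefficients: a = [1, 1], b = [1, 4]. c[0] = 1×1 = 1; c[1] = 1×4 + 1×1 = 5; c[2] = 1×4 = 4. Result coefficients: [1, 5, 4] → 1 + 5x + 4x^2

1 + 5x + 4x^2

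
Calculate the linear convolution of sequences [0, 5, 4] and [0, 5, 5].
y[0] = 0×0 = 0; y[1] = 0×5 + 5×0 = 0; y[2] = 0×5 + 5×5 + 4×0 = 25; y[3] = 5×5 + 4×5 = 45; y[4] = 4×5 = 20

[0, 0, 25, 45, 20]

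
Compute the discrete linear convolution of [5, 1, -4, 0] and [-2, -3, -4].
y[0] = 5×-2 = -10; y[1] = 5×-3 + 1×-2 = -17; y[2] = 5×-4 + 1×-3 + -4×-2 = -15; y[3] = 1×-4 + -4×-3 + 0×-2 = 8; y[4] = -4×-4 + 0×-3 = 16; y[5] = 0×-4 = 0

[-10, -17, -15, 8, 16, 0]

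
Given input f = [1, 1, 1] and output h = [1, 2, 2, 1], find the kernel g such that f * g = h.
Output length 4 = len(f) + len(g) - 1 ⇒ len(g) = 2. Solve g forward using g[k] = (h[k] - Σ_{i≥1} f[i]·g[k-i]) / f[0]: g[0] = h[0] / f[0] = 1 / 1 = 1; g[1] = (h[1] - 1×1) / f[0] = (2 - 1×1) / 1 = 1. So g = [1, 1]. Forward-check [1, 1, 1] * [1, 1]: h[0] = 1×1 = 1; h[1] = 1×1 + 1×1 = 2; h[2] = 1×1 + 1×1 = 2; h[3] = 1×1 = 1 → [1, 2, 2, 1] ✓

[1, 1]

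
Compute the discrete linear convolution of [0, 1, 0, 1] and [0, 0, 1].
y[0] = 0×0 = 0; y[1] = 0×0 + 1×0 = 0; y[2] = 0×1 + 1×0 + 0×0 = 0; y[3] = 1×1 + 0×0 + 1×0 = 1; y[4] = 0×1 + 1×0 = 0; y[5] = 1×1 = 1

[0, 0, 0, 1, 0, 1]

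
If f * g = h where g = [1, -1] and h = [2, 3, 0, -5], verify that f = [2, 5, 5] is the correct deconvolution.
Forward-compute [2, 5, 5] * [1, -1]: h[0] = 2×1 = 2; h[1] = 2×-1 + 5×1 = 3; h[2] = 5×-1 + 5×1 = 0; h[3] = 5×-1 = -5 → [2, 3, 0, -5]. Matches given h = [2, 3, 0, -5], so verified.

Verified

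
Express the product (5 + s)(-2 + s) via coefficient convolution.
Ascending coefficients: a = [5, 1], b = [-2, 1]. c[0] = 5×-2 = -10; c[1] = 5×1 + 1×-2 = 3; c[2] = 1×1 = 1. Result coefficients: [-10, 3, 1] → -10 + 3s + s^2

-10 + 3s + s^2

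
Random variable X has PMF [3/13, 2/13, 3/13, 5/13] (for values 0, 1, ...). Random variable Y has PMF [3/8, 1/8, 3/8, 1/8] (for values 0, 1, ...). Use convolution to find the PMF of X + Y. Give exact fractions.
P(X+Y=k) = Σ_i P(X=i)·P(Y=k-i) — a convolution of [3/13, 2/13, 3/13, 5/13] and [3/8, 1/8, 3/8, 1/8]. P(X+Y=0) = (3/13)×(3/8) = 9/104; P(X+Y=1) = (3/13)×(1/8) + (2/13)×(3/8) = 3/104 + 3/52 = 9/104; P(X+Y=2) = (3/13)×(3/8) + (2/13)×(1/8) + (3/13)×(3/8) = 9/104 + 1/52 + 9/104 = 5/26; P(X+Y=3) = (3/13)×(1/8) + (2/13)×(3/8) + (3/13)×(1/8) + (5/13)×(3/8) = 3/104 + 3/52 + 3/104 + 15/104 = 27/104; P(X+Y=4) = (2/13)×(1/8) + (3/13)×(3/8) + (5/13)×(1/8) = 1/52 + 9/104 + 5/104 = 2/13; P(X+Y=5) = (3/13)×(1/8) + (5/13)×(3/8) = 3/104 + 15/104 = 9/52; P(X+Y=6) = (5/13)×(1/8) = 5/104. PMF: [9/104, 9/104, 5/26, 27/104, 2/13, 9/52, 5/104] (sums to 1 ✓)

[9/104, 9/104, 5/26, 27/104, 2/13, 9/52, 5/104]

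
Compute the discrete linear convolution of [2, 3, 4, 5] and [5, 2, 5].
y[0] = 2×5 = 10; y[1] = 2×2 + 3×5 = 19; y[2] = 2×5 + 3×2 + 4×5 = 36; y[3] = 3×5 + 4×2 + 5×5 = 48; y[4] = 4×5 + 5×2 = 30; y[5] = 5×5 = 25

[10, 19, 36, 48, 30, 25]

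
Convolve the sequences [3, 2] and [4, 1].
y[0] = 3×4 = 12; y[1] = 3×1 + 2×4 = 11; y[2] = 2×1 = 2

[12, 11, 2]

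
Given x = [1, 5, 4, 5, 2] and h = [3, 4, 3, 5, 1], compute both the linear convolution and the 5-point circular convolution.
Linear: y_lin[0] = 1×3 = 3; y_lin[1] = 1×4 + 5×3 = 19; y_lin[2] = 1×3 + 5×4 + 4×3 = 35; y_lin[3] = 1×5 + 5×3 + 4×4 + 5×3 = 51; y_lin[4] = 1×1 + 5×5 + 4×3 + 5×4 + 2×3 = 64; y_lin[5] = 5×1 + 4×5 + 5×3 + 2×4 = 48; y_lin[6] = 4×1 + 5×5 + 2×3 = 35; y_lin[7] = 5×1 + 2×5 = 15; y_lin[8] = 2×1 = 2 → [3, 19, 35, 51, 64, 48, 35, 15, 2]. Circular (length 5): y[0] = 1×3 + 5×1 + 4×5 + 5×3 + 2×4 = 51; y[1] = 1×4 + 5×3 + 4×1 + 5×5 + 2×3 = 54; y[2] = 1×3 + 5×4 + 4×3 + 5×1 + 2×5 = 50; y[3] = 1×5 + 5×3 + 4×4 + 5×3 + 2×1 = 53; y[4] = 1×1 + 5×5 + 4×3 + 5×4 + 2×3 = 64 → [51, 54, 50, 53, 64]

Linear: [3, 19, 35, 51, 64, 48, 35, 15, 2], Circular: [51, 54, 50, 53, 64]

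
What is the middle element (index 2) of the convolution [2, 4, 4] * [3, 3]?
Use y[k] = Σ_i a[i]·b[k-i] at k=2. y[2] = 4×3 + 4×3 = 24

24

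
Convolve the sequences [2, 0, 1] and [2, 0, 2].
y[0] = 2×2 = 4; y[1] = 2×0 + 0×2 = 0; y[2] = 2×2 + 0×0 + 1×2 = 6; y[3] = 0×2 + 1×0 = 0; y[4] = 1×2 = 2

[4, 0, 6, 0, 2]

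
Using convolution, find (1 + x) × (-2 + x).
Ascending coefficients: a = [1, 1], b = [-2, 1]. c[0] = 1×-2 = -2; c[1] = 1×1 + 1×-2 = -1; c[2] = 1×1 = 1. Result coefficients: [-2, -1, 1] → -2 - x + x^2

-2 - x + x^2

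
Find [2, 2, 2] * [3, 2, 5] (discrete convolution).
y[0] = 2×3 = 6; y[1] = 2×2 + 2×3 = 10; y[2] = 2×5 + 2×2 + 2×3 = 20; y[3] = 2×5 + 2×2 = 14; y[4] = 2×5 = 10

[6, 10, 20, 14, 10]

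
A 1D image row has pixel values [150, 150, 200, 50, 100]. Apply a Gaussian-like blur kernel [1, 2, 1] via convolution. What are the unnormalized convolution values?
Convolve image row [150, 150, 200, 50, 100] with kernel [1, 2, 1]: y[0] = 150×1 = 150; y[1] = 150×2 + 150×1 = 450; y[2] = 150×1 + 150×2 + 200×1 = 650; y[3] = 150×1 + 200×2 + 50×1 = 600; y[4] = 200×1 + 50×2 + 100×1 = 400; y[5] = 50×1 + 100×2 = 250; y[6] = 100×1 = 100 → [150, 450, 650, 600, 400, 250, 100]. Normalization factor = sum(kernel) = 4.

[150, 450, 650, 600, 400, 250, 100]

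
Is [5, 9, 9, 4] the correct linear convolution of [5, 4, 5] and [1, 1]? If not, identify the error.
Recompute linear convolution of [5, 4, 5] and [1, 1]: y[0] = 5×1 = 5; y[1] = 5×1 + 4×1 = 9; y[2] = 4×1 + 5×1 = 9; y[3] = 5×1 = 5 → [5, 9, 9, 5]. Compare to given [5, 9, 9, 4]: they differ at index 3: given 4, correct 5, so answer: No

No. Error at index 3: given 4, correct 5.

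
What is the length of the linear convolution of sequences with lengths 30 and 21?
Linear/full convolution length: m + n - 1 = 30 + 21 - 1 = 50

50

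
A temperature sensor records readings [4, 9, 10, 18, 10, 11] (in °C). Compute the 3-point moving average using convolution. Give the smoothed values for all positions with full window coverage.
3-point moving average kernel = [1, 1, 1]. Apply in 'valid' mode (full window coverage): avg[0] = (4 + 9 + 10) / 3 = 7.67; avg[1] = (9 + 10 + 18) / 3 = 12.33; avg[2] = (10 + 18 + 10) / 3 = 12.67; avg[3] = (18 + 10 + 11) / 3 = 13.0. Smoothed values: [7.67, 12.33, 12.67, 13.0]

[7.67, 12.33, 12.67, 13.0]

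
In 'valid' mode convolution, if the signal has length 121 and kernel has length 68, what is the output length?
'Valid' mode counts only positions where the kernel fully overlaps the signal: m - n + 1 = 121 - 68 + 1 = 54

54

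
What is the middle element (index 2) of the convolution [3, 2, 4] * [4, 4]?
Use y[k] = Σ_i a[i]·b[k-i] at k=2. y[2] = 2×4 + 4×4 = 24

24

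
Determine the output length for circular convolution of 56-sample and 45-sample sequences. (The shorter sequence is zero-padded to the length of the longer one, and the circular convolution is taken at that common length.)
Circular convolution (zero-padding the shorter input) has length max(m, n) = max(56, 45) = 56

56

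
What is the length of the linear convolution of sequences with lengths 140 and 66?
Linear/full convolution length: m + n - 1 = 140 + 66 - 1 = 205

205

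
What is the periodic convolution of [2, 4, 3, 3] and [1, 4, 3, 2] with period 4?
Use y[k] = Σ_j a[j]·b[(k-j) mod 4]. y[0] = 2×1 + 4×2 + 3×3 + 3×4 = 31; y[1] = 2×4 + 4×1 + 3×2 + 3×3 = 27; y[2] = 2×3 + 4×4 + 3×1 + 3×2 = 31; y[3] = 2×2 + 4×3 + 3×4 + 3×1 = 31. Result: [31, 27, 31, 31]

[31, 27, 31, 31]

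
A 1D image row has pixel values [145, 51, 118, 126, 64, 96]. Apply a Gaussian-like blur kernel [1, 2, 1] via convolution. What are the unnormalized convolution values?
Convolve image row [145, 51, 118, 126, 64, 96] with kernel [1, 2, 1]: y[0] = 145×1 = 145; y[1] = 145×2 + 51×1 = 341; y[2] = 145×1 + 51×2 + 118×1 = 365; y[3] = 51×1 + 118×2 + 126×1 = 413; y[4] = 118×1 + 126×2 + 64×1 = 434; y[5] = 126×1 + 64×2 + 96×1 = 350; y[6] = 64×1 + 96×2 = 256; y[7] = 96×1 = 96 → [145, 341, 365, 413, 434, 350, 256, 96]. Normalization factor = sum(kernel) = 4.

[145, 341, 365, 413, 434, 350, 256, 96]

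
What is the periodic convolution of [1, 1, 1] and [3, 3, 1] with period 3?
Use y[k] = Σ_j a[j]·b[(k-j) mod 3]. y[0] = 1×3 + 1×1 + 1×3 = 7; y[1] = 1×3 + 1×3 + 1×1 = 7; y[2] = 1×1 + 1×3 + 1×3 = 7. Result: [7, 7, 7]

[7, 7, 7]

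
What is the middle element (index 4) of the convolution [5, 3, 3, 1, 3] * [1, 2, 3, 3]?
Use y[k] = Σ_i a[i]·b[k-i] at k=4. y[4] = 3×3 + 3×3 + 1×2 + 3×1 = 23

23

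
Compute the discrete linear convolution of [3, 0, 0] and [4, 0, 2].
y[0] = 3×4 = 12; y[1] = 3×0 + 0×4 = 0; y[2] = 3×2 + 0×0 + 0×4 = 6; y[3] = 0×2 + 0×0 = 0; y[4] = 0×2 = 0

[12, 0, 6, 0, 0]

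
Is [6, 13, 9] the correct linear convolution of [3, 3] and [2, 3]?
Recompute linear convolution of [3, 3] and [2, 3]: y[0] = 3×2 = 6; y[1] = 3×3 + 3×2 = 15; y[2] = 3×3 = 9 → [6, 15, 9]. Compare to given [6, 13, 9]: they differ at index 1: given 13, correct 15, so answer: No

No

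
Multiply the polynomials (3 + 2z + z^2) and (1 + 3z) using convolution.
Ascending coefficients: a = [3, 2, 1], b = [1, 3]. c[0] = 3×1 = 3; c[1] = 3×3 + 2×1 = 11; c[2] = 2×3 + 1×1 = 7; c[3] = 1×3 = 3. Result coefficients: [3, 11, 7, 3] → 3 + 11z + 7z^2 + 3z^3

3 + 11z + 7z^2 + 3z^3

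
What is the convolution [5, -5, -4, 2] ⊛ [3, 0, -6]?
y[0] = 5×3 = 15; y[1] = 5×0 + -5×3 = -15; y[2] = 5×-6 + -5×0 + -4×3 = -42; y[3] = -5×-6 + -4×0 + 2×3 = 36; y[4] = -4×-6 + 2×0 = 24; y[5] = 2×-6 = -12

[15, -15, -42, 36, 24, -12]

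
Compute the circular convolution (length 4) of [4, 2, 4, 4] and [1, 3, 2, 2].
Use y[k] = Σ_j u[j]·v[(k-j) mod 4]. y[0] = 4×1 + 2×2 + 4×2 + 4×3 = 28; y[1] = 4×3 + 2×1 + 4×2 + 4×2 = 30; y[2] = 4×2 + 2×3 + 4×1 + 4×2 = 26; y[3] = 4×2 + 2×2 + 4×3 + 4×1 = 28. Result: [28, 30, 26, 28]

[28, 30, 26, 28]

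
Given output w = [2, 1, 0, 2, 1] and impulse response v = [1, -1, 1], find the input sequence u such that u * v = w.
Deconvolve w=[2, 1, 0, 2, 1] by v=[1, -1, 1]. Since v[0]=1, solve forward: u[0] = w[0] / 1 = 2; u[1] = (w[1] - 2×-1) / 1 = 3; u[2] = (w[2] - 3×-1 - 2×1) / 1 = 1. So u = [2, 3, 1]. Check by forward convolution: w[0] = 2×1 = 2; w[1] = 2×-1 + 3×1 = 1; w[2] = 2×1 + 3×-1 + 1×1 = 0; w[3] = 3×1 + 1×-1 = 2; w[4] = 1×1 = 1

[2, 3, 1]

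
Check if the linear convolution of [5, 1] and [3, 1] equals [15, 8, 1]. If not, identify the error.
Recompute linear convolution of [5, 1] and [3, 1]: y[0] = 5×3 = 15; y[1] = 5×1 + 1×3 = 8; y[2] = 1×1 = 1 → [15, 8, 1]. Given [15, 8, 1] matches, so answer: Yes

Yes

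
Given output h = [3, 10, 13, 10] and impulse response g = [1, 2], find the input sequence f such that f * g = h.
Deconvolve h=[3, 10, 13, 10] by g=[1, 2]. Since g[0]=1, solve forward: f[0] = h[0] / 1 = 3; f[1] = (h[1] - 3×2) / 1 = 4; f[2] = (h[2] - 4×2) / 1 = 5. So f = [3, 4, 5]. Check by forward convolution: h[0] = 3×1 = 3; h[1] = 3×2 + 4×1 = 10; h[2] = 4×2 + 5×1 = 13; h[3] = 5×2 = 10

[3, 4, 5]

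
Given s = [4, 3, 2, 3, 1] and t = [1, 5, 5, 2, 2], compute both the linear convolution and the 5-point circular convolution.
Linear: y_lin[0] = 4×1 = 4; y_lin[1] = 4×5 + 3×1 = 23; y_lin[2] = 4×5 + 3×5 + 2×1 = 37; y_lin[3] = 4×2 + 3×5 + 2×5 + 3×1 = 36; y_lin[4] = 4×2 + 3×2 + 2×5 + 3×5 + 1×1 = 40; y_lin[5] = 3×2 + 2×2 + 3×5 + 1×5 = 30; y_lin[6] = 2×2 + 3×2 + 1×5 = 15; y_lin[7] = 3×2 + 1×2 = 8; y_lin[8] = 1×2 = 2 → [4, 23, 37, 36, 40, 30, 15, 8, 2]. Circular (length 5): y[0] = 4×1 + 3×2 + 2×2 + 3×5 + 1×5 = 34; y[1] = 4×5 + 3×1 + 2×2 + 3×2 + 1×5 = 38; y[2] = 4×5 + 3×5 + 2×1 + 3×2 + 1×2 = 45; y[3] = 4×2 + 3×5 + 2×5 + 3×1 + 1×2 = 38; y[4] = 4×2 + 3×2 + 2×5 + 3×5 + 1×1 = 40 → [34, 38, 45, 38, 40]

Linear: [4, 23, 37, 36, 40, 30, 15, 8, 2], Circular: [34, 38, 45, 38, 40]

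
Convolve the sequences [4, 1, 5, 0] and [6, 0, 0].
y[0] = 4×6 = 24; y[1] = 4×0 + 1×6 = 6; y[2] = 4×0 + 1×0 + 5×6 = 30; y[3] = 1×0 + 5×0 + 0×6 = 0; y[4] = 5×0 + 0×0 = 0; y[5] = 0×0 = 0

[24, 6, 30, 0, 0, 0]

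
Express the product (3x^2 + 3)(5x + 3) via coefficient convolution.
Ascending coefficients: a = [3, 0, 3], b = [3, 5]. c[0] = 3×3 = 9; c[1] = 3×5 + 0×3 = 15; c[2] = 0×5 + 3×3 = 9; c[3] = 3×5 = 15. Result coefficients: [9, 15, 9, 15] → 15x^3 + 9x^2 + 15x + 9

15x^3 + 9x^2 + 15x + 9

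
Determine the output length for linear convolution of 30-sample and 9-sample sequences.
Linear/full convolution length: m + n - 1 = 30 + 9 - 1 = 38

38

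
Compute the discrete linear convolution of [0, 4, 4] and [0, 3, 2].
y[0] = 0×0 = 0; y[1] = 0×3 + 4×0 = 0; y[2] = 0×2 + 4×3 + 4×0 = 12; y[3] = 4×2 + 4×3 = 20; y[4] = 4×2 = 8

[0, 0, 12, 20, 8]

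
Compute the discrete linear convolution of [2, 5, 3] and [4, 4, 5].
y[0] = 2×4 = 8; y[1] = 2×4 + 5×4 = 28; y[2] = 2×5 + 5×4 + 3×4 = 42; y[3] = 5×5 + 3×4 = 37; y[4] = 3×5 = 15

[8, 28, 42, 37, 15]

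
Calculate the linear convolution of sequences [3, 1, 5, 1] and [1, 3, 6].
y[0] = 3×1 = 3; y[1] = 3×3 + 1×1 = 10; y[2] = 3×6 + 1×3 + 5×1 = 26; y[3] = 1×6 + 5×3 + 1×1 = 22; y[4] = 5×6 + 1×3 = 33; y[5] = 1×6 = 6

[3, 10, 26, 22, 33, 6]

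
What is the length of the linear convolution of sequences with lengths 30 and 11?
Linear/full convolution length: m + n - 1 = 30 + 11 - 1 = 40

40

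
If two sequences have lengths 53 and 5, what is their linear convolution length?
Linear/full convolution length: m + n - 1 = 53 + 5 - 1 = 57

57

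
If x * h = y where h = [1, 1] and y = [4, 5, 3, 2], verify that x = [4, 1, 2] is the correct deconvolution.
Forward-compute [4, 1, 2] * [1, 1]: y[0] = 4×1 = 4; y[1] = 4×1 + 1×1 = 5; y[2] = 1×1 + 2×1 = 3; y[3] = 2×1 = 2 → [4, 5, 3, 2]. Matches given y = [4, 5, 3, 2], so verified.

Verified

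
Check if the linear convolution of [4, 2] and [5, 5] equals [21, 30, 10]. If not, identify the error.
Recompute linear convolution of [4, 2] and [5, 5]: y[0] = 4×5 = 20; y[1] = 4×5 + 2×5 = 30; y[2] = 2×5 = 10 → [20, 30, 10]. Compare to given [21, 30, 10]: they differ at index 0: given 21, correct 20, so answer: No

No. Error at index 0: given 21, correct 20.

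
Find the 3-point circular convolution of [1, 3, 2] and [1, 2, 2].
Use y[k] = Σ_j u[j]·v[(k-j) mod 3]. y[0] = 1×1 + 3×2 + 2×2 = 11; y[1] = 1×2 + 3×1 + 2×2 = 9; y[2] = 1×2 + 3×2 + 2×1 = 10. Result: [11, 9, 10]

[11, 9, 10]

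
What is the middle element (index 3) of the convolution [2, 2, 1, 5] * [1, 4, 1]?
Use y[k] = Σ_i a[i]·b[k-i] at k=3. y[3] = 2×1 + 1×4 + 5×1 = 11

11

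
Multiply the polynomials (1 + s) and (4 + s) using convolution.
Ascending coefficients: a = [1, 1], b = [4, 1]. c[0] = 1×4 = 4; c[1] = 1×1 + 1×4 = 5; c[2] = 1×1 = 1. Result coefficients: [4, 5, 1] → 4 + 5s + s^2

4 + 5s + s^2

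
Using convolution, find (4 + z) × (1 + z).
Ascending coefficients: a = [4, 1], b = [1, 1]. c[0] = 4×1 = 4; c[1] = 4×1 + 1×1 = 5; c[2] = 1×1 = 1. Result coefficients: [4, 5, 1] → 4 + 5z + z^2

4 + 5z + z^2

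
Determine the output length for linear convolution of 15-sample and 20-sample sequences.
Linear/full convolution length: m + n - 1 = 15 + 20 - 1 = 34

34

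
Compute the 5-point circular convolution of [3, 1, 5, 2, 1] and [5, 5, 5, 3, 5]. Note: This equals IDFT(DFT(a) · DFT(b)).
Either evaluate y[k] = Σ_j a[j]·b[(k-j) mod 5] directly, or use IDFT(DFT(a) · DFT(b)). y[0] = 3×5 + 1×5 + 5×3 + 2×5 + 1×5 = 50; y[1] = 3×5 + 1×5 + 5×5 + 2×3 + 1×5 = 56; y[2] = 3×5 + 1×5 + 5×5 + 2×5 + 1×3 = 58; y[3] = 3×3 + 1×5 + 5×5 + 2×5 + 1×5 = 54; y[4] = 3×5 + 1×3 + 5×5 + 2×5 + 1×5 = 58. Result: [50, 56, 58, 54, 58]

[50, 56, 58, 54, 58]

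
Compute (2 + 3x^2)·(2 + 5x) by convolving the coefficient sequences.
Ascending coefficients: a = [2, 0, 3], b = [2, 5]. c[0] = 2×2 = 4; c[1] = 2×5 + 0×2 = 10; c[2] = 0×5 + 3×2 = 6; c[3] = 3×5 = 15. Result coefficients: [4, 10, 6, 15] → 4 + 10x + 6x^2 + 15x^3

4 + 10x + 6x^2 + 15x^3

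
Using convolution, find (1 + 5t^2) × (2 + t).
Ascending coefficients: a = [1, 0, 5], b = [2, 1]. c[0] = 1×2 = 2; c[1] = 1×1 + 0×2 = 1; c[2] = 0×1 + 5×2 = 10; c[3] = 5×1 = 5. Result coefficients: [2, 1, 10, 5] → 2 + t + 10t^2 + 5t^3

2 + t + 10t^2 + 5t^3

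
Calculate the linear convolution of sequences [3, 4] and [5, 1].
y[0] = 3×5 = 15; y[1] = 3×1 + 4×5 = 23; y[2] = 4×1 = 4

[15, 23, 4]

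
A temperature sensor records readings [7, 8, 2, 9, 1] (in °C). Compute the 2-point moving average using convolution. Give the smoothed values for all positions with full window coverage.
2-point moving average kernel = [1, 1]. Apply in 'valid' mode (full window coverage): avg[0] = (7 + 8) / 2 = 7.5; avg[1] = (8 + 2) / 2 = 5.0; avg[2] = (2 + 9) / 2 = 5.5; avg[3] = (9 + 1) / 2 = 5.0. Smoothed values: [7.5, 5.0, 5.5, 5.0]

[7.5, 5.0, 5.5, 5.0]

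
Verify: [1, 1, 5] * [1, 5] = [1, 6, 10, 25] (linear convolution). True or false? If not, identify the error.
Recompute linear convolution of [1, 1, 5] and [1, 5]: y[0] = 1×1 = 1; y[1] = 1×5 + 1×1 = 6; y[2] = 1×5 + 5×1 = 10; y[3] = 5×5 = 25 → [1, 6, 10, 25]. Given [1, 6, 10, 25] matches, so answer: Yes

Yes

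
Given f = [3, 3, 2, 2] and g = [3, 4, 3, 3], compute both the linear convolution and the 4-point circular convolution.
Linear: y_lin[0] = 3×3 = 9; y_lin[1] = 3×4 + 3×3 = 21; y_lin[2] = 3×3 + 3×4 + 2×3 = 27; y_lin[3] = 3×3 + 3×3 + 2×4 + 2×3 = 32; y_lin[4] = 3×3 + 2×3 + 2×4 = 23; y_lin[5] = 2×3 + 2×3 = 12; y_lin[6] = 2×3 = 6 → [9, 21, 27, 32, 23, 12, 6]. Circular (length 4): y[0] = 3×3 + 3×3 + 2×3 + 2×4 = 32; y[1] = 3×4 + 3×3 + 2×3 + 2×3 = 33; y[2] = 3×3 + 3×4 + 2×3 + 2×3 = 33; y[3] = 3×3 + 3×3 + 2×4 + 2×3 = 32 → [32, 33, 33, 32]

Linear: [9, 21, 27, 32, 23, 12, 6], Circular: [32, 33, 33, 32]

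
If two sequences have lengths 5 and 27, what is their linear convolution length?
Linear/full convolution length: m + n - 1 = 5 + 27 - 1 = 31

31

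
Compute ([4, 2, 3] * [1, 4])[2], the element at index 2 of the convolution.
Use y[k] = Σ_i a[i]·b[k-i] at k=2. y[2] = 2×4 + 3×1 = 11

11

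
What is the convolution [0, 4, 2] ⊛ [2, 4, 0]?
y[0] = 0×2 = 0; y[1] = 0×4 + 4×2 = 8; y[2] = 0×0 + 4×4 + 2×2 = 20; y[3] = 4×0 + 2×4 = 8; y[4] = 2×0 = 0

[0, 8, 20, 8, 0]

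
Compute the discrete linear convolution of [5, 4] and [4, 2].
y[0] = 5×4 = 20; y[1] = 5×2 + 4×4 = 26; y[2] = 4×2 = 8

[20, 26, 8]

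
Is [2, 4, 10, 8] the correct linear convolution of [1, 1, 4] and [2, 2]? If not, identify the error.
Recompute linear convolution of [1, 1, 4] and [2, 2]: y[0] = 1×2 = 2; y[1] = 1×2 + 1×2 = 4; y[2] = 1×2 + 4×2 = 10; y[3] = 4×2 = 8 → [2, 4, 10, 8]. Given [2, 4, 10, 8] matches, so answer: Yes

Yes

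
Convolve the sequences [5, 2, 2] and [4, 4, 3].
y[0] = 5×4 = 20; y[1] = 5×4 + 2×4 = 28; y[2] = 5×3 + 2×4 + 2×4 = 31; y[3] = 2×3 + 2×4 = 14; y[4] = 2×3 = 6

[20, 28, 31, 14, 6]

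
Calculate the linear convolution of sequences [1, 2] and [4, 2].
y[0] = 1×4 = 4; y[1] = 1×2 + 2×4 = 10; y[2] = 2×2 = 4

[4, 10, 4]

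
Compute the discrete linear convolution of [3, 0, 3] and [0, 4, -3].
y[0] = 3×0 = 0; y[1] = 3×4 + 0×0 = 12; y[2] = 3×-3 + 0×4 + 3×0 = -9; y[3] = 0×-3 + 3×4 = 12; y[4] = 3×-3 = -9

[0, 12, -9, 12, -9]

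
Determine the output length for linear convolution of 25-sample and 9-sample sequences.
Linear/full convolution length: m + n - 1 = 25 + 9 - 1 = 33

33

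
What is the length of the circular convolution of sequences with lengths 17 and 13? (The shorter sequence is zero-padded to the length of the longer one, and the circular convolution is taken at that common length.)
Circular convolution (zero-padding the shorter input) has length max(m, n) = max(17, 13) = 17

17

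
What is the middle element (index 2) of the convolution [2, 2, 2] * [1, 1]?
Use y[k] = Σ_i a[i]·b[k-i] at k=2. y[2] = 2×1 + 2×1 = 4

4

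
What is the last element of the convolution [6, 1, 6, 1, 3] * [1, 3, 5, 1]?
Use y[k] = Σ_i a[i]·b[k-i] at k=7. y[7] = 3×1 = 3

3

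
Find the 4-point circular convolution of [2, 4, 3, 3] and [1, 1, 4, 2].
Use y[k] = Σ_j x[j]·h[(k-j) mod 4]. y[0] = 2×1 + 4×2 + 3×4 + 3×1 = 25; y[1] = 2×1 + 4×1 + 3×2 + 3×4 = 24; y[2] = 2×4 + 4×1 + 3×1 + 3×2 = 21; y[3] = 2×2 + 4×4 + 3×1 + 3×1 = 26. Result: [25, 24, 21, 26]

[25, 24, 21, 26]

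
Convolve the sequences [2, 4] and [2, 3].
y[0] = 2×2 = 4; y[1] = 2×3 + 4×2 = 14; y[2] = 4×3 = 12

[4, 14, 12]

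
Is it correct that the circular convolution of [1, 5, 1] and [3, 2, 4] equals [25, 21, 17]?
Recompute circular convolution of [1, 5, 1] and [3, 2, 4]: y[0] = 1×3 + 5×4 + 1×2 = 25; y[1] = 1×2 + 5×3 + 1×4 = 21; y[2] = 1×4 + 5×2 + 1×3 = 17 → [25, 21, 17]. Given [25, 21, 17] matches, so answer: Yes

Yes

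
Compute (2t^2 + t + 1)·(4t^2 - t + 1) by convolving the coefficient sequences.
Ascending coefficients: a = [1, 1, 2], b = [1, -1, 4]. c[0] = 1×1 = 1; c[1] = 1×-1 + 1×1 = 0; c[2] = 1×4 + 1×-1 + 2×1 = 5; c[3] = 1×4 + 2×-1 = 2; c[4] = 2×4 = 8. Result coefficients: [1, 0, 5, 2, 8] → 8t^4 + 2t^3 + 5t^2 + 1

8t^4 + 2t^3 + 5t^2 + 1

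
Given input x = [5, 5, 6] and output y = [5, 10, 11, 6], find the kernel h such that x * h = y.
Output length 4 = len(x) + len(h) - 1 ⇒ len(h) = 2. Solve h forward using h[k] = (y[k] - Σ_{i≥1} x[i]·h[k-i]) / x[0]: h[0] = y[0] / x[0] = 5 / 5 = 1; h[1] = (y[1] - 5×1) / x[0] = (10 - 5×1) / 5 = 1. So h = [1, 1]. Forward-check [5, 5, 6] * [1, 1]: y[0] = 5×1 = 5; y[1] = 5×1 + 5×1 = 10; y[2] = 5×1 + 6×1 = 11; y[3] = 6×1 = 6 → [5, 10, 11, 6] ✓

[1, 1]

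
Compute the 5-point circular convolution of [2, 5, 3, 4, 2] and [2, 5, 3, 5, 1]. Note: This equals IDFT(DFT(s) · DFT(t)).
Either evaluate y[k] = Σ_j s[j]·t[(k-j) mod 5] directly, or use IDFT(DFT(s) · DFT(t)). y[0] = 2×2 + 5×1 + 3×5 + 4×3 + 2×5 = 46; y[1] = 2×5 + 5×2 + 3×1 + 4×5 + 2×3 = 49; y[2] = 2×3 + 5×5 + 3×2 + 4×1 + 2×5 = 51; y[3] = 2×5 + 5×3 + 3×5 + 4×2 + 2×1 = 50; y[4] = 2×1 + 5×5 + 3×3 + 4×5 + 2×2 = 60. Result: [46, 49, 51, 50, 60]

[46, 49, 51, 50, 60]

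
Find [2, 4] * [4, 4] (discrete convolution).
y[0] = 2×4 = 8; y[1] = 2×4 + 4×4 = 24; y[2] = 4×4 = 16

[8, 24, 16]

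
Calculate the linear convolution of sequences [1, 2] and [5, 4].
y[0] = 1×5 = 5; y[1] = 1×4 + 2×5 = 14; y[2] = 2×4 = 8

[5, 14, 8]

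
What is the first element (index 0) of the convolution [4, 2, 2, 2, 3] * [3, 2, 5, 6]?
Use y[k] = Σ_i a[i]·b[k-i] at k=0. y[0] = 4×3 = 12

12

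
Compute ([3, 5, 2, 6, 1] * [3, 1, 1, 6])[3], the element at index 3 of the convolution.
Use y[k] = Σ_i a[i]·b[k-i] at k=3. y[3] = 3×6 + 5×1 + 2×1 + 6×3 = 43

43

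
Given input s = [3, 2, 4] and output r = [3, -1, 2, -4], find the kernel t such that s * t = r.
Output length 4 = len(s) + len(t) - 1 ⇒ len(t) = 2. Solve t forward using t[k] = (r[k] - Σ_{i≥1} s[i]·t[k-i]) / s[0]: t[0] = r[0] / s[0] = 3 / 3 = 1; t[1] = (r[1] - 2×1) / s[0] = (-1 - 2×1) / 3 = -1. So t = [1, -1]. Forward-check [3, 2, 4] * [1, -1]: r[0] = 3×1 = 3; r[1] = 3×-1 + 2×1 = -1; r[2] = 2×-1 + 4×1 = 2; r[3] = 4×-1 = -4 → [3, -1, 2, -4] ✓

[1, -1]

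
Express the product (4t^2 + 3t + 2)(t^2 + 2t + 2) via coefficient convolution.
Ascending coefficients: a = [2, 3, 4], b = [2, 2, 1]. c[0] = 2×2 = 4; c[1] = 2×2 + 3×2 = 10; c[2] = 2×1 + 3×2 + 4×2 = 16; c[3] = 3×1 + 4×2 = 11; c[4] = 4×1 = 4. Result coefficients: [4, 10, 16, 11, 4] → 4t^4 + 11t^3 + 16t^2 + 10t + 4

4t^4 + 11t^3 + 16t^2 + 10t + 4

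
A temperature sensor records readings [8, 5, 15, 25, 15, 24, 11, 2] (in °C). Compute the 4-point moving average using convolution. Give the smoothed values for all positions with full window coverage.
4-point moving average kernel = [1, 1, 1, 1]. Apply in 'valid' mode (full window coverage): avg[0] = (8 + 5 + 15 + 25) / 4 = 13.25; avg[1] = (5 + 15 + 25 + 15) / 4 = 15.0; avg[2] = (15 + 25 + 15 + 24) / 4 = 19.75; avg[3] = (25 + 15 + 24 + 11) / 4 = 18.75; avg[4] = (15 + 24 + 11 + 2) / 4 = 13.0. Smoothed values: [13.25, 15.0, 19.75, 18.75, 13.0]

[13.25, 15.0, 19.75, 18.75, 13.0]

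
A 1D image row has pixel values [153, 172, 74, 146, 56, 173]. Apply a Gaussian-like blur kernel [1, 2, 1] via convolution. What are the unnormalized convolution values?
Convolve image row [153, 172, 74, 146, 56, 173] with kernel [1, 2, 1]: y[0] = 153×1 = 153; y[1] = 153×2 + 172×1 = 478; y[2] = 153×1 + 172×2 + 74×1 = 571; y[3] = 172×1 + 74×2 + 146×1 = 466; y[4] = 74×1 + 146×2 + 56×1 = 422; y[5] = 146×1 + 56×2 + 173×1 = 431; y[6] = 56×1 + 173×2 = 402; y[7] = 173×1 = 173 → [153, 478, 571, 466, 422, 431, 402, 173]. Normalization factor = sum(kernel) = 4.

[153, 478, 571, 466, 422, 431, 402, 173]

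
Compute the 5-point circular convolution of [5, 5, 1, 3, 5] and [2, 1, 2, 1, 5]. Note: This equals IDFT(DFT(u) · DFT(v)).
Either evaluate y[k] = Σ_j u[j]·v[(k-j) mod 5] directly, or use IDFT(DFT(u) · DFT(v)). y[0] = 5×2 + 5×5 + 1×1 + 3×2 + 5×1 = 47; y[1] = 5×1 + 5×2 + 1×5 + 3×1 + 5×2 = 33; y[2] = 5×2 + 5×1 + 1×2 + 3×5 + 5×1 = 37; y[3] = 5×1 + 5×2 + 1×1 + 3×2 + 5×5 = 47; y[4] = 5×5 + 5×1 + 1×2 + 3×1 + 5×2 = 45. Result: [47, 33, 37, 47, 45]

[47, 33, 37, 47, 45]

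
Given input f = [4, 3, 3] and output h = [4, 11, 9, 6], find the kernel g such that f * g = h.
Output length 4 = len(f) + len(g) - 1 ⇒ len(g) = 2. Solve g forward using g[k] = (h[k] - Σ_{i≥1} f[i]·g[k-i]) / f[0]: g[0] = h[0] / f[0] = 4 / 4 = 1; g[1] = (h[1] - 3×1) / f[0] = (11 - 3×1) / 4 = 2. So g = [1, 2]. Forward-check [4, 3, 3] * [1, 2]: h[0] = 4×1 = 4; h[1] = 4×2 + 3×1 = 11; h[2] = 3×2 + 3×1 = 9; h[3] = 3×2 = 6 → [4, 11, 9, 6] ✓

[1, 2]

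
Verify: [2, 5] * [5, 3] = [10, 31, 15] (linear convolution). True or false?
Recompute linear convolution of [2, 5] and [5, 3]: y[0] = 2×5 = 10; y[1] = 2×3 + 5×5 = 31; y[2] = 5×3 = 15 → [10, 31, 15]. Given [10, 31, 15] matches, so answer: Yes

Yes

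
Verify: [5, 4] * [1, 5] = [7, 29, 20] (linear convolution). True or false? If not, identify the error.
Recompute linear convolution of [5, 4] and [1, 5]: y[0] = 5×1 = 5; y[1] = 5×5 + 4×1 = 29; y[2] = 4×5 = 20 → [5, 29, 20]. Compare to given [7, 29, 20]: they differ at index 0: given 7, correct 5, so answer: No

No. Error at index 0: given 7, correct 5.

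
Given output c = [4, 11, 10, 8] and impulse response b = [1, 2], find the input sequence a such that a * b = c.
Deconvolve c=[4, 11, 10, 8] by b=[1, 2]. Since b[0]=1, solve forward: a[0] = c[0] / 1 = 4; a[1] = (c[1] - 4×2) / 1 = 3; a[2] = (c[2] - 3×2) / 1 = 4. So a = [4, 3, 4]. Check by forward convolution: c[0] = 4×1 = 4; c[1] = 4×2 + 3×1 = 11; c[2] = 3×2 + 4×1 = 10; c[3] = 4×2 = 8

[4, 3, 4]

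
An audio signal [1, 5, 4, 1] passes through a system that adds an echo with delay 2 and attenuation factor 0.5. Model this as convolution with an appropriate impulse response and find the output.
Direct-path + delayed-attenuated-path model → impulse response h = [1, 0, 0.5] (1 at lag 0, 0.5 at lag 2). Output y[n] = x[n] + 0.5·x[n - 2] (with x[n] = 0 outside 0..3): y[0] = 1 + 0.5×0 = 1; y[1] = 5 + 0.5×0 = 5; y[2] = 4 + 0.5×1 = 4.5; y[3] = 1 + 0.5×5 = 3.5; y[4] = 0 + 0.5×4 = 2.0; y[5] = 0 + 0.5×1 = 0.5. So y = [1, 5, 4.5, 3.5, 2.0, 0.5]

[1, 5, 4.5, 3.5, 2.0, 0.5]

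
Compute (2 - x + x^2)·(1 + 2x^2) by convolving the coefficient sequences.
Ascending coefficients: a = [2, -1, 1], b = [1, 0, 2]. c[0] = 2×1 = 2; c[1] = 2×0 + -1×1 = -1; c[2] = 2×2 + -1×0 + 1×1 = 5; c[3] = -1×2 + 1×0 = -2; c[4] = 1×2 = 2. Result coefficients: [2, -1, 5, -2, 2] → 2 - x + 5x^2 - 2x^3 + 2x^4

2 - x + 5x^2 - 2x^3 + 2x^4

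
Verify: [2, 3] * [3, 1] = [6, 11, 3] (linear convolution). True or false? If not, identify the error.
Recompute linear convolution of [2, 3] and [3, 1]: y[0] = 2×3 = 6; y[1] = 2×1 + 3×3 = 11; y[2] = 3×1 = 3 → [6, 11, 3]. Given [6, 11, 3] matches, so answer: Yes

Yes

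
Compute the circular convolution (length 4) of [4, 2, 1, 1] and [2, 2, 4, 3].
Use y[k] = Σ_j f[j]·g[(k-j) mod 4]. y[0] = 4×2 + 2×3 + 1×4 + 1×2 = 20; y[1] = 4×2 + 2×2 + 1×3 + 1×4 = 19; y[2] = 4×4 + 2×2 + 1×2 + 1×3 = 25; y[3] = 4×3 + 2×4 + 1×2 + 1×2 = 24. Result: [20, 19, 25, 24]

[20, 19, 25, 24]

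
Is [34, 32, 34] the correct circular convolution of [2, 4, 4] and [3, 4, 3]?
Recompute circular convolution of [2, 4, 4] and [3, 4, 3]: y[0] = 2×3 + 4×3 + 4×4 = 34; y[1] = 2×4 + 4×3 + 4×3 = 32; y[2] = 2×3 + 4×4 + 4×3 = 34 → [34, 32, 34]. Given [34, 32, 34] matches, so answer: Yes

Yes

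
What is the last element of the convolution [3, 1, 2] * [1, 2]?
Use y[k] = Σ_i a[i]·b[k-i] at k=3. y[3] = 2×2 = 4

4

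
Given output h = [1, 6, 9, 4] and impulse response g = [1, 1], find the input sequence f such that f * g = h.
Deconvolve h=[1, 6, 9, 4] by g=[1, 1]. Since g[0]=1, solve forward: f[0] = h[0] / 1 = 1; f[1] = (h[1] - 1×1) / 1 = 5; f[2] = (h[2] - 5×1) / 1 = 4. So f = [1, 5, 4]. Check by forward convolution: h[0] = 1×1 = 1; h[1] = 1×1 + 5×1 = 6; h[2] = 5×1 + 4×1 = 9; h[3] = 4×1 = 4

[1, 5, 4]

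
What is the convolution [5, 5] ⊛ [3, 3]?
y[0] = 5×3 = 15; y[1] = 5×3 + 5×3 = 30; y[2] = 5×3 = 15

[15, 30, 15]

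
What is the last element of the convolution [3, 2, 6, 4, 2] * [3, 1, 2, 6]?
Use y[k] = Σ_i a[i]·b[k-i] at k=7. y[7] = 2×6 = 12

12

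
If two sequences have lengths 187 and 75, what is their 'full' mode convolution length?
Linear/full convolution length: m + n - 1 = 187 + 75 - 1 = 261

261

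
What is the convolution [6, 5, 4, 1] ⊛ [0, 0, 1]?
y[0] = 6×0 = 0; y[1] = 6×0 + 5×0 = 0; y[2] = 6×1 + 5×0 + 4×0 = 6; y[3] = 5×1 + 4×0 + 1×0 = 5; y[4] = 4×1 + 1×0 = 4; y[5] = 1×1 = 1

[0, 0, 6, 5, 4, 1]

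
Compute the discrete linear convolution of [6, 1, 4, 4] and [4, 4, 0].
y[0] = 6×4 = 24; y[1] = 6×4 + 1×4 = 28; y[2] = 6×0 + 1×4 + 4×4 = 20; y[3] = 1×0 + 4×4 + 4×4 = 32; y[4] = 4×0 + 4×4 = 16; y[5] = 4×0 = 0

[24, 28, 20, 32, 16, 0]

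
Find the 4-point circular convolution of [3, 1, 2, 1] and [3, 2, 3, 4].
Use y[k] = Σ_j u[j]·v[(k-j) mod 4]. y[0] = 3×3 + 1×4 + 2×3 + 1×2 = 21; y[1] = 3×2 + 1×3 + 2×4 + 1×3 = 20; y[2] = 3×3 + 1×2 + 2×3 + 1×4 = 21; y[3] = 3×4 + 1×3 + 2×2 + 1×3 = 22. Result: [21, 20, 21, 22]

[21, 20, 21, 22]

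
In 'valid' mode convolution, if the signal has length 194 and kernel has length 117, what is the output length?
'Valid' mode counts only positions where the kernel fully overlaps the signal: m - n + 1 = 194 - 117 + 1 = 78

78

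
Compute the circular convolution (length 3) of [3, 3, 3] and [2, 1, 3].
Use y[k] = Σ_j f[j]·g[(k-j) mod 3]. y[0] = 3×2 + 3×3 + 3×1 = 18; y[1] = 3×1 + 3×2 + 3×3 = 18; y[2] = 3×3 + 3×1 + 3×2 = 18. Result: [18, 18, 18]

[18, 18, 18]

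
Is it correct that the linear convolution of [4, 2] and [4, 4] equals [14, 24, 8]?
Recompute linear convolution of [4, 2] and [4, 4]: y[0] = 4×4 = 16; y[1] = 4×4 + 2×4 = 24; y[2] = 2×4 = 8 → [16, 24, 8]. Compare to given [14, 24, 8]: they differ at index 0: given 14, correct 16, so answer: No

No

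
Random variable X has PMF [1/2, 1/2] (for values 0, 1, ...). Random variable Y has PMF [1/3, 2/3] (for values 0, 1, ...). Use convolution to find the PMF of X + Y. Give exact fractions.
P(X+Y=k) = Σ_i P(X=i)·P(Y=k-i) — a convolution of [1/2, 1/2] and [1/3, 2/3]. P(X+Y=0) = (1/2)×(1/3) = 1/6; P(X+Y=1) = (1/2)×(2/3) + (1/2)×(1/3) = 1/3 + 1/6 = 1/2; P(X+Y=2) = (1/2)×(2/3) = 1/3. PMF: [1/6, 1/2, 1/3] (sums to 1 ✓)

[1/6, 1/2, 1/3]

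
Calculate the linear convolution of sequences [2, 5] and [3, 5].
y[0] = 2×3 = 6; y[1] = 2×5 + 5×3 = 25; y[2] = 5×5 = 25

[6, 25, 25]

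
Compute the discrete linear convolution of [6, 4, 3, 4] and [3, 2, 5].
y[0] = 6×3 = 18; y[1] = 6×2 + 4×3 = 24; y[2] = 6×5 + 4×2 + 3×3 = 47; y[3] = 4×5 + 3×2 + 4×3 = 38; y[4] = 3×5 + 4×2 = 23; y[5] = 4×5 = 20

[18, 24, 47, 38, 23, 20]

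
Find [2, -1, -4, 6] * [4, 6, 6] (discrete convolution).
y[0] = 2×4 = 8; y[1] = 2×6 + -1×4 = 8; y[2] = 2×6 + -1×6 + -4×4 = -10; y[3] = -1×6 + -4×6 + 6×4 = -6; y[4] = -4×6 + 6×6 = 12; y[5] = 6×6 = 36

[8, 8, -10, -6, 12, 36]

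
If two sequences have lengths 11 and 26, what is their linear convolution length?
Linear/full convolution length: m + n - 1 = 11 + 26 - 1 = 36

36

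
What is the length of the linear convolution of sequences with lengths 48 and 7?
Linear/full convolution length: m + n - 1 = 48 + 7 - 1 = 54

54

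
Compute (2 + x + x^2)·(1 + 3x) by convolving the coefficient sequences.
Ascending coefficients: a = [2, 1, 1], b = [1, 3]. c[0] = 2×1 = 2; c[1] = 2×3 + 1×1 = 7; c[2] = 1×3 + 1×1 = 4; c[3] = 1×3 = 3. Result coefficients: [2, 7, 4, 3] → 2 + 7x + 4x^2 + 3x^3

2 + 7x + 4x^2 + 3x^3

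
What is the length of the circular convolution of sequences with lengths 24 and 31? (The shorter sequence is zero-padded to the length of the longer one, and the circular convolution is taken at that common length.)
Circular convolution (zero-padding the shorter input) has length max(m, n) = max(24, 31) = 31

31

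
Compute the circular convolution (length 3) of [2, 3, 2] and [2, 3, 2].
Use y[k] = Σ_j s[j]·t[(k-j) mod 3]. y[0] = 2×2 + 3×2 + 2×3 = 16; y[1] = 2×3 + 3×2 + 2×2 = 16; y[2] = 2×2 + 3×3 + 2×2 = 17. Result: [16, 16, 17]

[16, 16, 17]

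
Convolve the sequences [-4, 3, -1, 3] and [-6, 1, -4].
y[0] = -4×-6 = 24; y[1] = -4×1 + 3×-6 = -22; y[2] = -4×-4 + 3×1 + -1×-6 = 25; y[3] = 3×-4 + -1×1 + 3×-6 = -31; y[4] = -1×-4 + 3×1 = 7; y[5] = 3×-4 = -12

[24, -22, 25, -31, 7, -12]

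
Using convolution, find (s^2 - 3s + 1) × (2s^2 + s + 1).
Ascending coefficients: a = [1, -3, 1], b = [1, 1, 2]. c[0] = 1×1 = 1; c[1] = 1×1 + -3×1 = -2; c[2] = 1×2 + -3×1 + 1×1 = 0; c[3] = -3×2 + 1×1 = -5; c[4] = 1×2 = 2. Result coefficients: [1, -2, 0, -5, 2] → 2s^4 - 5s^3 - 2s + 1

2s^4 - 5s^3 - 2s + 1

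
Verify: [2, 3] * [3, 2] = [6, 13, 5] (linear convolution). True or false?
Recompute linear convolution of [2, 3] and [3, 2]: y[0] = 2×3 = 6; y[1] = 2×2 + 3×3 = 13; y[2] = 3×2 = 6 → [6, 13, 6]. Compare to given [6, 13, 5]: they differ at index 2: given 5, correct 6, so answer: No

No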